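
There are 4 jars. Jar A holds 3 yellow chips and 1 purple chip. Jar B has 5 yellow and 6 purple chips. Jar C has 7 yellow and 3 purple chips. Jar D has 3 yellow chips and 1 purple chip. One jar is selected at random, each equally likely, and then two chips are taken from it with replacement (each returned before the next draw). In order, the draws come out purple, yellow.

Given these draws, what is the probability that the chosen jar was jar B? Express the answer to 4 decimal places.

0.2977

The likelihood of the observed sequence under each hypothesis: P(data | jar A) = (1/4)(3/4) = 0.1875; P(data | jar B) = (6/11)(5/11) = 0.24793; P(data | jar C) = (3/10)(7/10) = 0.21; P(data | jar D) = (1/4)(3/4) = 0.1875.
Weighting by the prior gives 1/4 · 0.1875 = 0.046875, 1/4 · 0.24793 = 0.061983, 1/4 · 0.21 = 0.0525, 1/4 · 0.1875 = 0.046875; with total 0.20823.
So P(jar B | data) = (0.061983) / (0.20823) = 0.29766.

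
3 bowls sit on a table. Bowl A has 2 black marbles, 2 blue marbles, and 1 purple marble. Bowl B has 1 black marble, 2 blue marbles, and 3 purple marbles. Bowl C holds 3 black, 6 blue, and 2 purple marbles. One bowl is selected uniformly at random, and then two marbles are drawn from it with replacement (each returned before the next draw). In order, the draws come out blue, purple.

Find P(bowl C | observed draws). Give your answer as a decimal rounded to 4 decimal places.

For each hypothesis, P(data | H) works out to: P(data | bowl A) = (2/5)(1/5) = 0.08; P(data | bowl B) = (2/6)(3/6) = 0.16667; P(data | bowl C) = (6/11)(2/11) = 0.099174.
Weighting by the prior gives 1/3 · 0.08 = 0.026667, 1/3 · 0.16667 = 0.055556, 1/3 · 0.099174 = 0.033058; with total 0.11528.
So P(bowl C | data) = (0.033058) / (0.11528) = 0.28676.

0.2868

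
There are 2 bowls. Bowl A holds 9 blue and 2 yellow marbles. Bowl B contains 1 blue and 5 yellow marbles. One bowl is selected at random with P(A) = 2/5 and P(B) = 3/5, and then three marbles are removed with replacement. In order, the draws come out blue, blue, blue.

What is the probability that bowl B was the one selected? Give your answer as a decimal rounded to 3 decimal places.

0.013

Under each hypothesis, the probability of the observed sequence is: P(data | bowl A) = (9/11)(9/11)(9/11) = 0.54771; P(data | bowl B) = (1/6)(1/6)(1/6) = 0.0046296.
The prior-weighted likelihoods are 2/5 · 0.54771 = 0.21908, 3/5 · 0.0046296 = 0.0027778; with total 0.22186.
Therefore the posterior P(bowl B | data) = (0.0027778) / (0.22186) = 0.01252.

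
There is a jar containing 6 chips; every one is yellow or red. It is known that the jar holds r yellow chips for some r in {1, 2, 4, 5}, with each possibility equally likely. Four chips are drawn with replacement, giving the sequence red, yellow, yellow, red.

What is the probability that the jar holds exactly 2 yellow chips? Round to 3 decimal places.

The likelihood of the observed sequence under each hypothesis: P(data | r = 1) = (5/6)(1/6)(1/6)(5/6) = 0.01929; P(data | r = 2) = (4/6)(2/6)(2/6)(4/6) = 0.049383; P(data | r = 4) = (2/6)(4/6)(4/6)(2/6) = 0.049383; P(data | r = 5) = (1/6)(5/6)(5/6)(1/6) = 0.01929.
The prior-weighted likelihoods are 1/4 · 0.01929 = 0.0048225, 1/4 · 0.049383 = 0.012346, 1/4 · 0.049383 = 0.012346, 1/4 · 0.01929 = 0.0048225; summing to 0.034336.
Hence P(r = 2 | data) = (0.012346) / (0.034336) = 0.35955.

0.360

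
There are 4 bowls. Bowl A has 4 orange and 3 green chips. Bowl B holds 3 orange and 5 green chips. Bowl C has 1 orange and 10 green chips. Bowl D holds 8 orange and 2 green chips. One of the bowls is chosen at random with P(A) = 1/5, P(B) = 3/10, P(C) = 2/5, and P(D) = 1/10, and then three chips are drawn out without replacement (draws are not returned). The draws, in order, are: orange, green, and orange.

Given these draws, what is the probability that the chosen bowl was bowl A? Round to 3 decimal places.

0.447

Under each hypothesis, the probability of the observed sequence is: P(data | bowl A) = (4/7)(3/6)(3/5) = 0.17143; P(data | bowl B) = (3/8)(5/7)(2/6) = 0.089286; P(data | bowl C) = (1/11)(10/10)(0/9) = 0; P(data | bowl D) = (8/10)(2/9)(7/8) = 0.15556.
Weighting by the prior gives 1/5 · 0.17143 = 0.034286, 3/10 · 0.089286 = 0.026786, 2/5 · 0 = 0, 1/10 · 0.15556 = 0.015556; these sum to 0.076627.
Hence P(bowl A | data) = (0.034286) / (0.076627) = 0.44744.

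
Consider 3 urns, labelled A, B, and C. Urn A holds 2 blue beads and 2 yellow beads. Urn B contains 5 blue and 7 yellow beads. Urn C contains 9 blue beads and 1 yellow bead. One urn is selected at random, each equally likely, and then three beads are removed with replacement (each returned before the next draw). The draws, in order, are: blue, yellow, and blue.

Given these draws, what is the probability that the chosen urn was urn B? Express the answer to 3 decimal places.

Under each hypothesis, the probability of the observed sequence is: P(data | urn A) = (2/4)(2/4)(2/4) = 0.125; P(data | urn B) = (5/12)(7/12)(5/12) = 0.10127; P(data | urn C) = (9/10)(1/10)(9/10) = 0.081.
Weighting by the prior gives 1/3 · 0.125 = 0.041667, 1/3 · 0.10127 = 0.033758, 1/3 · 0.081 = 0.027; summing to 0.10242.
Therefore the posterior P(urn B | data) = (0.033758) / (0.10242) = 0.32959.

0.330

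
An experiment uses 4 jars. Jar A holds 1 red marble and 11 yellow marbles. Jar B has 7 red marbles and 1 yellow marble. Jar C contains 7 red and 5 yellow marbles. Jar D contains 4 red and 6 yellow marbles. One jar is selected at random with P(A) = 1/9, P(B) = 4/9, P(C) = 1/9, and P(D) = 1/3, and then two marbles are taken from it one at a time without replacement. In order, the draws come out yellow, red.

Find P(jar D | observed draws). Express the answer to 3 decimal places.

0.485

Compute the likelihood of the observed sequence for each case: P(data | jar A) = (11/12)(1/11) = 0.083333; P(data | jar B) = (1/8)(7/7) = 0.125; P(data | jar C) = (5/12)(7/11) = 0.26515; P(data | jar D) = (6/10)(4/9) = 0.26667.
Weighting by the prior gives 1/9 · 0.083333 = 0.0092593, 4/9 · 0.125 = 0.055556, 1/9 · 0.26515 = 0.029461, 1/3 · 0.26667 = 0.088889; with total 0.18316.
Therefore the posterior P(jar D | data) = (0.088889) / (0.18316) = 0.48529.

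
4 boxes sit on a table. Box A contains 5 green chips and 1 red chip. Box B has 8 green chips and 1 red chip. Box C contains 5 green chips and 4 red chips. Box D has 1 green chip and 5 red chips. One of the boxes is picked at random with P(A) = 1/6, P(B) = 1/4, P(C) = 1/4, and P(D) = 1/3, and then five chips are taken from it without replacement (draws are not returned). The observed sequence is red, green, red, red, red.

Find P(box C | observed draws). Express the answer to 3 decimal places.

The likelihood of the observed sequence under each hypothesis: P(data | box A) = (1/6)(5/5)(0/4) = 0; P(data | box B) = (1/9)(8/8)(0/7) = 0; P(data | box C) = (4/9)(5/8)(3/7)(2/6)(1/5) = 1/126; P(data | box D) = (5/6)(1/5)(4/4)(3/3)(2/2) = 1/6.
Multiplying each by its prior: 1/6 · 0 = 0, 1/4 · 0 = 0, 1/4 · 1/126 = 1/504, 1/3 · 1/6 = 1/18; with total 29/504.
By Bayes' rule, P(box C | data) = (1/504) / (29/504) = 1/29.

0.034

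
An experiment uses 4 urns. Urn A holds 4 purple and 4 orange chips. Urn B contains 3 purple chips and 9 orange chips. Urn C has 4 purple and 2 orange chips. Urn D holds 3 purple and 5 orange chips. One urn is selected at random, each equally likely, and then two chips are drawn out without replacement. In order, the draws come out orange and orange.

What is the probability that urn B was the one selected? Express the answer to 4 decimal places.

The likelihood of the observed sequence under each hypothesis: P(data | urn A) = (4/8)(3/7) = 0.21429; P(data | urn B) = (9/12)(8/11) = 0.54545; P(data | urn C) = (2/6)(1/5) = 0.066667; P(data | urn D) = (5/8)(4/7) = 0.35714.
Weighting by the prior gives 1/4 · 0.21429 = 0.053571, 1/4 · 0.54545 = 0.13636, 1/4 · 0.066667 = 0.016667, 1/4 · 0.35714 = 0.089286; with total 0.29589.
Hence P(urn B | data) = (0.13636) / (0.29589) = 0.46086.

0.4609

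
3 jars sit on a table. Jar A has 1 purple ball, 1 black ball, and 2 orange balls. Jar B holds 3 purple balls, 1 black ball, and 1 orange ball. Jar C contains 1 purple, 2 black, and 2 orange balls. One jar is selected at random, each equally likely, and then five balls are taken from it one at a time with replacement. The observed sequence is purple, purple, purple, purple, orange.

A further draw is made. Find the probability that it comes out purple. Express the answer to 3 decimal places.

0.567

Under each hypothesis, the probability of the observed sequence is: P(data | jar A) = (1/4)(1/4)(1/4)(1/4)(2/4) = 0.0019531; P(data | jar B) = (3/5)(3/5)(3/5)(3/5)(1/5) = 0.02592; P(data | jar C) = (1/5)(1/5)(1/5)(1/5)(2/5) = 0.00064.
Weighting by the prior gives 1/3 · 0.0019531 = 0.00065104, 1/3 · 0.02592 = 0.00864, 1/3 · 0.00064 = 0.00021333; these sum to 0.0095044.
The posterior is then P(jar A | data) = 0.068499, P(jar B | data) = 0.90906, P(jar C | data) = 0.022446.
The predictive probability is P(purple next | data) = (1/4)(0.068499) + (3/5)(0.90906) + (1/5)(0.022446) = 0.56705.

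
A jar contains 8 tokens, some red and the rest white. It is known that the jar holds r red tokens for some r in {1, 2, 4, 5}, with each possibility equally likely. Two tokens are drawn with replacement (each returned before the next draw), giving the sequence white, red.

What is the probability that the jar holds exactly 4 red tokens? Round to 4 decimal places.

0.3200

Compute the likelihood of the observed sequence for each case: P(data | r = 1) = (7/8)(1/8) = 7/64; P(data | r = 2) = (6/8)(2/8) = 3/16; P(data | r = 4) = (4/8)(4/8) = 1/4; P(data | r = 5) = (3/8)(5/8) = 15/64.
Weighting by the prior gives 1/4 · 7/64 = 7/256, 1/4 · 3/16 = 3/64, 1/4 · 1/4 = 1/16, 1/4 · 15/64 = 15/256; with total 25/128.
So P(r = 4 | data) = (1/16) / (25/128) = 8/25.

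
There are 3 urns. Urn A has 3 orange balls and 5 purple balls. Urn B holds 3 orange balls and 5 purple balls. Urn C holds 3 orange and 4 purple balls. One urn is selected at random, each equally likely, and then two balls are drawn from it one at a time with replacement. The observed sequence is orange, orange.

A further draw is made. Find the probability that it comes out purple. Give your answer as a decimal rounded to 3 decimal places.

For each hypothesis, P(data | H) works out to: P(data | urn A) = (3/8)(3/8) = 0.14062; P(data | urn B) = (3/8)(3/8) = 0.14062; P(data | urn C) = (3/7)(3/7) = 0.18367.
Weighting by the prior gives 1/3 · 0.14062 = 0.046875, 1/3 · 0.14062 = 0.046875, 1/3 · 0.18367 = 0.061224; with total 0.15497.
The posterior is then P(urn A | data) = 0.30247, P(urn B | data) = 0.30247, P(urn C | data) = 0.39506.
So P(purple next | data) = Σ P(purple next | H) P(H | data) = (5/8)(0.30247) + (5/8)(0.30247) + (4/7)(0.39506) = 0.60384.

0.604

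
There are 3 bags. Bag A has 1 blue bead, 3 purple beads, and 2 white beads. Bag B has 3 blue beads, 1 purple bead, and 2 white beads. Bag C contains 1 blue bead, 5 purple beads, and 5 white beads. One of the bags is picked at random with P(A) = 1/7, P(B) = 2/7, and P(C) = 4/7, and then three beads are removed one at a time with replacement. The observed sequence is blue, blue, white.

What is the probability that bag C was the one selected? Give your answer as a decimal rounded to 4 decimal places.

0.0787

For each hypothesis, P(data | H) works out to: P(data | bag A) = (1/6)(1/6)(2/6) = 0.0092593; P(data | bag B) = (3/6)(3/6)(2/6) = 0.083333; P(data | bag C) = (1/11)(1/11)(5/11) = 0.0037566.
Multiplying each by its prior: 1/7 · 0.0092593 = 0.0013228, 2/7 · 0.083333 = 0.02381, 4/7 · 0.0037566 = 0.0021466; summing to 0.027279.
By Bayes' rule, P(bag C | data) = (0.0021466) / (0.027279) = 0.078691.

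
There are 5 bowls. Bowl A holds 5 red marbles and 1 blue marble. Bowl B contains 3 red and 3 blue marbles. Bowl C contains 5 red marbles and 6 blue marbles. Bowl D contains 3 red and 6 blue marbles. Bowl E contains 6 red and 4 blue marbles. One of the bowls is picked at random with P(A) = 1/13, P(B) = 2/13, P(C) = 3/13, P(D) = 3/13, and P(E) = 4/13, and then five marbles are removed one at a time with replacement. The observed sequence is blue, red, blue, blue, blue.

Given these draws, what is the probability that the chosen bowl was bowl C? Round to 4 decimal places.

0.2726

Compute the likelihood of the observed sequence for each case: P(data | bowl A) = (1/6)(5/6)(1/6)(1/6)(1/6) = 0.000643; P(data | bowl B) = (3/6)(3/6)(3/6)(3/6)(3/6) = 0.03125; P(data | bowl C) = (6/11)(5/11)(6/11)(6/11)(6/11) = 0.040236; P(data | bowl D) = (6/9)(3/9)(6/9)(6/9)(6/9) = 0.065844; P(data | bowl E) = (4/10)(6/10)(4/10)(4/10)(4/10) = 0.01536.
The prior-weighted likelihoods are 1/13 · 0.000643 = 4.9462e-05, 2/13 · 0.03125 = 0.0048077, 3/13 · 0.040236 = 0.0092852, 3/13 · 0.065844 = 0.015195, 4/13 · 0.01536 = 0.0047262; these sum to 0.034063.
Therefore the posterior P(bowl C | data) = (0.0092852) / (0.034063) = 0.27259.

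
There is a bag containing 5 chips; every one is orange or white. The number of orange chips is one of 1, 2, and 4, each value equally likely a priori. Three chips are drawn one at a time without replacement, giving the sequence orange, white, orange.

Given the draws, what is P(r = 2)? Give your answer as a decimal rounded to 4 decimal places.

Compute the likelihood of the observed sequence for each case: P(data | r = 1) = (1/5)(4/4)(0/3) = 0; P(data | r = 2) = (2/5)(3/4)(1/3) = 1/10; P(data | r = 4) = (4/5)(1/4)(3/3) = 1/5.
Multiplying each by its prior: 1/3 · 0 = 0, 1/3 · 1/10 = 1/30, 1/3 · 1/5 = 1/15; with total 1/10.
So P(r = 2 | data) = (1/30) / (1/10) = 1/3.

0.3333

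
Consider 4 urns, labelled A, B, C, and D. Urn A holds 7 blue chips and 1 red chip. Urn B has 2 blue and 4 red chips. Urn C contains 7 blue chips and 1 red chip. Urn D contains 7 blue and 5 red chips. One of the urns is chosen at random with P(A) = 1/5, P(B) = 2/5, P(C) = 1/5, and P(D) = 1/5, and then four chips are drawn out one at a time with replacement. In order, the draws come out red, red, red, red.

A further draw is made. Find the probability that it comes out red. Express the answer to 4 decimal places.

The likelihood of the observed sequence under each hypothesis: P(data | urn A) = (1/8)(1/8)(1/8)(1/8) = 0.00024414; P(data | urn B) = (4/6)(4/6)(4/6)(4/6) = 0.19753; P(data | urn C) = (1/8)(1/8)(1/8)(1/8) = 0.00024414; P(data | urn D) = (5/12)(5/12)(5/12)(5/12) = 0.030141.
Weighting by the prior gives 1/5 · 0.00024414 = 4.8828e-05, 2/5 · 0.19753 = 0.079012, 1/5 · 0.00024414 = 4.8828e-05, 1/5 · 0.030141 = 0.0060282; summing to 0.085138.
The posterior is then P(urn A | data) = 0.00057352, P(urn B | data) = 0.92805, P(urn C | data) = 0.00057352, P(urn D | data) = 0.070804.
So P(red next | data) = Σ P(red next | H) P(H | data) = (1/8)(0.00057352) + (2/3)(0.92805) + (1/8)(0.00057352) + (5/12)(0.070804) = 0.64834.

0.6483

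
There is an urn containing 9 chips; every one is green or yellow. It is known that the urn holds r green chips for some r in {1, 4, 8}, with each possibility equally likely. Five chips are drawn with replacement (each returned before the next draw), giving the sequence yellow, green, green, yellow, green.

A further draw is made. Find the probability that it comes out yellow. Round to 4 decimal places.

Under each hypothesis, the probability of the observed sequence is: P(data | r = 1) = (8/9)(1/9)(1/9)(8/9)(1/9) = 0.0010838; P(data | r = 4) = (5/9)(4/9)(4/9)(5/9)(4/9) = 0.027096; P(data | r = 8) = (1/9)(8/9)(8/9)(1/9)(8/9) = 0.0086708.
The prior-weighted likelihoods are 1/3 · 0.0010838 = 0.00036128, 1/3 · 0.027096 = 0.009032, 1/3 · 0.0086708 = 0.0028903; with total 0.012284.
Normalising, the posterior is P(r = 1 | data) = 0.029412, P(r = 4 | data) = 0.73529, P(r = 8 | data) = 0.23529.
The predictive probability is P(yellow next | data) = (8/9)(0.029412) + (5/9)(0.73529) + (1/9)(0.23529) = 0.46078.

0.4608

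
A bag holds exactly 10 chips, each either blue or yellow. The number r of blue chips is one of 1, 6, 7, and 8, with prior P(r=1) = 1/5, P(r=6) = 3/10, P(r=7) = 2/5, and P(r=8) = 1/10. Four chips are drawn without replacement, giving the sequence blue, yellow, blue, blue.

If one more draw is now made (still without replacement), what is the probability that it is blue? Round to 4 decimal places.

Compute the likelihood of the observed sequence for each case: P(data | r = 1) = (1/10)(9/9)(0/8) = 0; P(data | r = 6) = (6/10)(4/9)(5/8)(4/7) = 0.095238; P(data | r = 7) = (7/10)(3/9)(6/8)(5/7) = 0.125; P(data | r = 8) = (8/10)(2/9)(7/8)(6/7) = 0.13333.
Multiplying each by its prior: 1/5 · 0 = 0, 3/10 · 0.095238 = 0.028571, 2/5 · 0.125 = 0.05, 1/10 · 0.13333 = 0.013333; these sum to 0.091905.
The posterior is then P(r = 1 | data) = 0, P(r = 6 | data) = 0.31088, P(r = 7 | data) = 0.54404, P(r = 8 | data) = 0.14508.
So P(blue next | data) = Σ P(blue next | H) P(H | data) = (1/2)(0.31088) + (2/3)(0.54404) + (5/6)(0.14508) = 0.63903.

0.6390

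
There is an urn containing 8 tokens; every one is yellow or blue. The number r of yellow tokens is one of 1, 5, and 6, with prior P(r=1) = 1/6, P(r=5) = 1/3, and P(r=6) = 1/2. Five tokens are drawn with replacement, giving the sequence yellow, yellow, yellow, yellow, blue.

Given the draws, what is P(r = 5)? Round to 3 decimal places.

Under each hypothesis, the probability of the observed sequence is: P(data | r = 1) = (1/8)(1/8)(1/8)(1/8)(7/8) = 0.00021362; P(data | r = 5) = (5/8)(5/8)(5/8)(5/8)(3/8) = 0.05722; P(data | r = 6) = (6/8)(6/8)(6/8)(6/8)(2/8) = 0.079102.
Weighting by the prior gives 1/6 · 0.00021362 = 3.5604e-05, 1/3 · 0.05722 = 0.019073, 1/2 · 0.079102 = 0.039551; with total 0.05866.
So P(r = 5 | data) = (0.019073) / (0.05866) = 0.32515.

0.325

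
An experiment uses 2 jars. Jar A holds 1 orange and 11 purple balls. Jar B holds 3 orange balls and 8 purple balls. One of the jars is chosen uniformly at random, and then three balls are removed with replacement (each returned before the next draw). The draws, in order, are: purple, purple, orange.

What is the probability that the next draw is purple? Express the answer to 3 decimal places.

Compute the likelihood of the observed sequence for each case: P(data | jar A) = (11/12)(11/12)(1/12) = 0.070023; P(data | jar B) = (8/11)(8/11)(3/11) = 0.14425.
Multiplying each by its prior: 1/2 · 0.070023 = 0.035012, 1/2 · 0.14425 = 0.072126; these sum to 0.10714.
Normalising, the posterior is P(jar A | data) = 0.32679, P(jar B | data) = 0.67321.
Averaging over the posterior, P(purple next | data) = (11/12)(0.32679) + (8/11)(0.67321) = 0.78916.

0.789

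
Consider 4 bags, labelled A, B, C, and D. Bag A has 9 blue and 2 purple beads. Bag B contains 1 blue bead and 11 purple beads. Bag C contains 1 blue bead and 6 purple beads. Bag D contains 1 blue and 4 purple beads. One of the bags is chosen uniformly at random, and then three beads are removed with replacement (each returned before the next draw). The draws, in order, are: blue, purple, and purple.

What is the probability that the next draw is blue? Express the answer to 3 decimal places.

Compute the likelihood of the observed sequence for each case: P(data | bag A) = (9/11)(2/11)(2/11) = 0.027047; P(data | bag B) = (1/12)(11/12)(11/12) = 0.070023; P(data | bag C) = (1/7)(6/7)(6/7) = 0.10496; P(data | bag D) = (1/5)(4/5)(4/5) = 0.128.
The prior-weighted likelihoods are 1/4 · 0.027047 = 0.0067618, 1/4 · 0.070023 = 0.017506, 1/4 · 0.10496 = 0.026239, 1/4 · 0.128 = 0.032; these sum to 0.082507.
Dividing through by the total gives posterior P(bag A | data) = 0.081955, P(bag B | data) = 0.21217, P(bag C | data) = 0.31802, P(bag D | data) = 0.38785.
The predictive probability is P(blue next | data) = (9/11)(0.081955) + (1/12)(0.21217) + (1/7)(0.31802) + (1/5)(0.38785) = 0.20774.

0.208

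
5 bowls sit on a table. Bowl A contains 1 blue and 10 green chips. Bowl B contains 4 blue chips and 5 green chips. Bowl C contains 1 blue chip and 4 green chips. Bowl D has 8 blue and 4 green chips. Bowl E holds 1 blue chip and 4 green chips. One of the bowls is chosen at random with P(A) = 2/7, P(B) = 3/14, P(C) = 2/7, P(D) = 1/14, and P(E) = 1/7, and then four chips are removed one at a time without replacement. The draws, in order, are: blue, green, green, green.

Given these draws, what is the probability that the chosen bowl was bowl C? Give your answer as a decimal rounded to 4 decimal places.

0.4401

The likelihood of the observed sequence under each hypothesis: P(data | bowl A) = (1/11)(10/10)(9/9)(8/8) = 0.090909; P(data | bowl B) = (4/9)(5/8)(4/7)(3/6) = 0.079365; P(data | bowl C) = (1/5)(4/4)(3/3)(2/2) = 0.2; P(data | bowl D) = (8/12)(4/11)(3/10)(2/9) = 0.016162; P(data | bowl E) = (1/5)(4/4)(3/3)(2/2) = 0.2.
The prior-weighted likelihoods are 2/7 · 0.090909 = 0.025974, 3/14 · 0.079365 = 0.017007, 2/7 · 0.2 = 0.057143, 1/14 · 0.016162 = 0.0011544, 1/7 · 0.2 = 0.028571; with total 0.12985.
Therefore the posterior P(bowl C | data) = (0.057143) / (0.12985) = 0.44007.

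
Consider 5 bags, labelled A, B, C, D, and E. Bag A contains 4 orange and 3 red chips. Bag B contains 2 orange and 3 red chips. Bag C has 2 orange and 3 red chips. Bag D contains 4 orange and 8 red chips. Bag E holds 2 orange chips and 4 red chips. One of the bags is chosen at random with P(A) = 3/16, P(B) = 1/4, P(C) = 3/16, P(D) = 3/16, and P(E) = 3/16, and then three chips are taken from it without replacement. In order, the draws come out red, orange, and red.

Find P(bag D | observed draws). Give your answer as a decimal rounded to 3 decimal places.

Under each hypothesis, the probability of the observed sequence is: P(data | bag A) = (3/7)(4/6)(2/5) = 0.11429; P(data | bag B) = (3/5)(2/4)(2/3) = 0.2; P(data | bag C) = (3/5)(2/4)(2/3) = 0.2; P(data | bag D) = (8/12)(4/11)(7/10) = 0.1697; P(data | bag E) = (4/6)(2/5)(3/4) = 0.2.
Multiplying each by its prior: 3/16 · 0.11429 = 0.021429, 1/4 · 0.2 = 0.05, 3/16 · 0.2 = 0.0375, 3/16 · 0.1697 = 0.031818, 3/16 · 0.2 = 0.0375; with total 0.17825.
So P(bag D | data) = (0.031818) / (0.17825) = 0.17851.

0.179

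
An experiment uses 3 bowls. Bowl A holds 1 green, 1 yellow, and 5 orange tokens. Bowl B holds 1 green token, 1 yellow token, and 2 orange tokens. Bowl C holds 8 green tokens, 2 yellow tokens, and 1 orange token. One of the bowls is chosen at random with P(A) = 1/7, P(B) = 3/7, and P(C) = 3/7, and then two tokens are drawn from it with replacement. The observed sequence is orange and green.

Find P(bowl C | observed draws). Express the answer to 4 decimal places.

0.2937

Under each hypothesis, the probability of the observed sequence is: P(data | bowl A) = (5/7)(1/7) = 0.10204; P(data | bowl B) = (2/4)(1/4) = 0.125; P(data | bowl C) = (1/11)(8/11) = 0.066116.
The prior-weighted likelihoods are 1/7 · 0.10204 = 0.014577, 3/7 · 0.125 = 0.053571, 3/7 · 0.066116 = 0.028335; with total 0.096484.
So P(bowl C | data) = (0.028335) / (0.096484) = 0.29368.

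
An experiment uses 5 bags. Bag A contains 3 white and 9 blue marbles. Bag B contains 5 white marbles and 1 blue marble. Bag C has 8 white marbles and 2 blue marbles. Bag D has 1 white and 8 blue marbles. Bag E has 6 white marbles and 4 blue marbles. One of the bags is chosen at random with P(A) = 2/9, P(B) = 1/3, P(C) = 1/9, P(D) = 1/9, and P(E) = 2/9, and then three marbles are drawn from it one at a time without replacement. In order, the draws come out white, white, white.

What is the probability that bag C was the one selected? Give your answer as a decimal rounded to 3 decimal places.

The likelihood of the observed sequence under each hypothesis: P(data | bag A) = (3/12)(2/11)(1/10) = 1/220; P(data | bag B) = (5/6)(4/5)(3/4) = 1/2; P(data | bag C) = (8/10)(7/9)(6/8) = 7/15; P(data | bag D) = (1/9)(0/8) = 0; P(data | bag E) = (6/10)(5/9)(4/8) = 1/6.
Weighting by the prior gives 2/9 · 1/220 = 1/990, 1/3 · 1/2 = 1/6, 1/9 · 7/15 = 7/135, 1/9 · 0 = 0, 2/9 · 1/6 = 1/27; summing to 127/495.
Therefore the posterior P(bag C | data) = (7/135) / (127/495) = 77/381.

0.202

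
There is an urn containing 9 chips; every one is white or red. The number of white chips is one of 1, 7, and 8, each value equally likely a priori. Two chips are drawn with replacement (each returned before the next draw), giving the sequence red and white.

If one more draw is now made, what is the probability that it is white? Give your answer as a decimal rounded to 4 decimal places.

0.6296

Under each hypothesis, the probability of the observed sequence is: P(data | r = 1) = (8/9)(1/9) = 8/81; P(data | r = 7) = (2/9)(7/9) = 14/81; P(data | r = 8) = (1/9)(8/9) = 8/81.
Multiplying each by its prior: 1/3 · 8/81 = 8/243, 1/3 · 14/81 = 14/243, 1/3 · 8/81 = 8/243; these sum to 10/81.
The posterior is then P(r = 1 | data) = 4/15, P(r = 7 | data) = 7/15, P(r = 8 | data) = 4/15.
The predictive probability is P(white next | data) = (1/9)(4/15) + (7/9)(7/15) + (8/9)(4/15) = 17/27.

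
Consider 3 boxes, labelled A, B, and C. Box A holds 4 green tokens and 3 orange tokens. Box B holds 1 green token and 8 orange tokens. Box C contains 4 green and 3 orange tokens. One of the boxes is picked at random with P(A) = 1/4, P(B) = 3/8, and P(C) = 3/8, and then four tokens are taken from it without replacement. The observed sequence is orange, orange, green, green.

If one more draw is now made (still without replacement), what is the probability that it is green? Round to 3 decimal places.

0.667

The likelihood of the observed sequence under each hypothesis: P(data | box A) = (3/7)(2/6)(4/5)(3/4) = 3/35; P(data | box B) = (8/9)(7/8)(1/7)(0/6) = 0; P(data | box C) = (3/7)(2/6)(4/5)(3/4) = 3/35.
Weighting by the prior gives 1/4 · 3/35 = 3/140, 3/8 · 0 = 0, 3/8 · 3/35 = 9/280; with total 3/56.
Dividing through by the total gives posterior P(box A | data) = 2/5, P(box B | data) = 0, P(box C | data) = 3/5.
The predictive probability is P(green next | data) = (2/3)(2/5) + (2/3)(3/5) = 2/3.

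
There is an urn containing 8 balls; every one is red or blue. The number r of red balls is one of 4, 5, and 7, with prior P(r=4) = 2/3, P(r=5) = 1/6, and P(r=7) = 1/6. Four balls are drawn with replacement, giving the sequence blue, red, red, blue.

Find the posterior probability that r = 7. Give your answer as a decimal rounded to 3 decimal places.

0.038

For each hypothesis, P(data | H) works out to: P(data | r = 4) = (4/8)(4/8)(4/8)(4/8) = 0.0625; P(data | r = 5) = (3/8)(5/8)(5/8)(3/8) = 0.054932; P(data | r = 7) = (1/8)(7/8)(7/8)(1/8) = 0.011963.
Weighting by the prior gives 2/3 · 0.0625 = 0.041667, 1/6 · 0.054932 = 0.0091553, 1/6 · 0.011963 = 0.0019938; summing to 0.052816.
By Bayes' rule, P(r = 7 | data) = (0.0019938) / (0.052816) = 0.03775.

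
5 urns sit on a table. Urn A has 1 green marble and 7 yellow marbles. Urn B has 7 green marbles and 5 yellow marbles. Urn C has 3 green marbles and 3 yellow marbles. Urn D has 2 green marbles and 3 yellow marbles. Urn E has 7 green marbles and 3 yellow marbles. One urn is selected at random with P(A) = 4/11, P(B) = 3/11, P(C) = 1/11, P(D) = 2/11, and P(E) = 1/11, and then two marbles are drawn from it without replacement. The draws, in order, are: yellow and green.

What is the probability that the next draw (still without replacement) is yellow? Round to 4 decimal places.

The likelihood of the observed sequence under each hypothesis: P(data | urn A) = (7/8)(1/7) = 0.125; P(data | urn B) = (5/12)(7/11) = 0.26515; P(data | urn C) = (3/6)(3/5) = 0.3; P(data | urn D) = (3/5)(2/4) = 0.3; P(data | urn E) = (3/10)(7/9) = 0.23333.
Weighting by the prior gives 4/11 · 0.125 = 0.045455, 3/11 · 0.26515 = 0.072314, 1/11 · 0.3 = 0.027273, 2/11 · 0.3 = 0.054545, 1/11 · 0.23333 = 0.021212; summing to 0.2208.
The posterior is then P(urn A | data) = 0.20586, P(urn B | data) = 0.32751, P(urn C | data) = 0.12352, P(urn D | data) = 0.24704, P(urn E | data) = 0.09607.
The predictive probability is P(yellow next | data) = (1)(0.20586) + (2/5)(0.32751) + (1/2)(0.12352) + (2/3)(0.24704) + (1/4)(0.09607) = 0.58734.

0.5873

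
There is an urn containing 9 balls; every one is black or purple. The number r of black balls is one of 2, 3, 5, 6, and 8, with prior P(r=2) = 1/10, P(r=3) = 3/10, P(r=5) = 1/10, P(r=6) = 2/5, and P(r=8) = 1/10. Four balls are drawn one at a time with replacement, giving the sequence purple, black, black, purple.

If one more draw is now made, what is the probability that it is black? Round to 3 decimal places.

0.516

Under each hypothesis, the probability of the observed sequence is: P(data | r = 2) = (7/9)(2/9)(2/9)(7/9) = 0.029873; P(data | r = 3) = (6/9)(3/9)(3/9)(6/9) = 0.049383; P(data | r = 5) = (4/9)(5/9)(5/9)(4/9) = 0.060966; P(data | r = 6) = (3/9)(6/9)(6/9)(3/9) = 0.049383; P(data | r = 8) = (1/9)(8/9)(8/9)(1/9) = 0.0097546.
The prior-weighted likelihoods are 1/10 · 0.029873 = 0.0029873, 3/10 · 0.049383 = 0.014815, 1/10 · 0.060966 = 0.0060966, 2/5 · 0.049383 = 0.019753, 1/10 · 0.0097546 = 0.00097546; with total 0.044627.
The posterior is then P(r = 2 | data) = 0.06694, P(r = 3 | data) = 0.33197, P(r = 5 | data) = 0.13661, P(r = 6 | data) = 0.44262, P(r = 8 | data) = 0.021858.
The predictive probability is P(black next | data) = (2/9)(0.06694) + (1/3)(0.33197) + (5/9)(0.13661) + (2/3)(0.44262) + (8/9)(0.021858) = 0.51594.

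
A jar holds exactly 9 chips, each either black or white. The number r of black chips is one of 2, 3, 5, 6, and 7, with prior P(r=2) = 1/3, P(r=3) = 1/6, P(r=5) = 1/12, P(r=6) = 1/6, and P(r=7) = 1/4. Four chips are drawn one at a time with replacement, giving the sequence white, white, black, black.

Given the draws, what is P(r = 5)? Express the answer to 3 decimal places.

0.130

For each hypothesis, P(data | H) works out to: P(data | r = 2) = (7/9)(7/9)(2/9)(2/9) = 0.029873; P(data | r = 3) = (6/9)(6/9)(3/9)(3/9) = 0.049383; P(data | r = 5) = (4/9)(4/9)(5/9)(5/9) = 0.060966; P(data | r = 6) = (3/9)(3/9)(6/9)(6/9) = 0.049383; P(data | r = 7) = (2/9)(2/9)(7/9)(7/9) = 0.029873.
Weighting by the prior gives 1/3 · 0.029873 = 0.0099578, 1/6 · 0.049383 = 0.0082305, 1/12 · 0.060966 = 0.0050805, 1/6 · 0.049383 = 0.0082305, 1/4 · 0.029873 = 0.0074684; these sum to 0.038968.
By Bayes' rule, P(r = 5 | data) = (0.0050805) / (0.038968) = 0.13038.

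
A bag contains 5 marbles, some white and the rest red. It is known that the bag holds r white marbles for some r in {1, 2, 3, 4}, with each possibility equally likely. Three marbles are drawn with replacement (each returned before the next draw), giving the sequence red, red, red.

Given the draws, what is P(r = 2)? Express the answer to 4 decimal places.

0.2700

For each hypothesis, P(data | H) works out to: P(data | r = 1) = (4/5)(4/5)(4/5) = 64/125; P(data | r = 2) = (3/5)(3/5)(3/5) = 27/125; P(data | r = 3) = (2/5)(2/5)(2/5) = 8/125; P(data | r = 4) = (1/5)(1/5)(1/5) = 1/125.
Multiplying each by its prior: 1/4 · 64/125 = 16/125, 1/4 · 27/125 = 27/500, 1/4 · 8/125 = 2/125, 1/4 · 1/125 = 1/500; these sum to 1/5.
Therefore the posterior P(r = 2 | data) = (27/500) / (1/5) = 27/100.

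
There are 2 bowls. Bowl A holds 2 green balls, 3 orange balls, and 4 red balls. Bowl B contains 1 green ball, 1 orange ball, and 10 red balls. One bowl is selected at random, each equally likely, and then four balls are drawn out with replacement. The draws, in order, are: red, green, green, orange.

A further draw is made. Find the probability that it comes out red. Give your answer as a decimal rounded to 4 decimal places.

Under each hypothesis, the probability of the observed sequence is: P(data | bowl A) = (4/9)(2/9)(2/9)(3/9) = 0.007316; P(data | bowl B) = (10/12)(1/12)(1/12)(1/12) = 0.00048225.
Weighting by the prior gives 1/2 · 0.007316 = 0.003658, 1/2 · 0.00048225 = 0.00024113; these sum to 0.0038991.
Normalising, the posterior is P(bowl A | data) = 0.93816, P(bowl B | data) = 0.061842.
So P(red next | data) = Σ P(red next | H) P(H | data) = (4/9)(0.93816) + (5/6)(0.061842) = 0.46849.

0.4685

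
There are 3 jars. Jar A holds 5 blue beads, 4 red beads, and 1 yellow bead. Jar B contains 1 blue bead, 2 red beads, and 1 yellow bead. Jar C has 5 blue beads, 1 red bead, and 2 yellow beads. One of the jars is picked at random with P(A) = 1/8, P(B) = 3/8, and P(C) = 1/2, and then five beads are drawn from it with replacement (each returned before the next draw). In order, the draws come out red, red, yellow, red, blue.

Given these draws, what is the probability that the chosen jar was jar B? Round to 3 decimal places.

0.841

The likelihood of the observed sequence under each hypothesis: P(data | jar A) = (4/10)(4/10)(1/10)(4/10)(5/10) = 0.0032; P(data | jar B) = (2/4)(2/4)(1/4)(2/4)(1/4) = 0.0078125; P(data | jar C) = (1/8)(1/8)(2/8)(1/8)(5/8) = 0.00030518.
Multiplying each by its prior: 1/8 · 0.0032 = 0.0004, 3/8 · 0.0078125 = 0.0029297, 1/2 · 0.00030518 = 0.00015259; these sum to 0.0034823.
By Bayes' rule, P(jar B | data) = (0.0029297) / (0.0034823) = 0.84131.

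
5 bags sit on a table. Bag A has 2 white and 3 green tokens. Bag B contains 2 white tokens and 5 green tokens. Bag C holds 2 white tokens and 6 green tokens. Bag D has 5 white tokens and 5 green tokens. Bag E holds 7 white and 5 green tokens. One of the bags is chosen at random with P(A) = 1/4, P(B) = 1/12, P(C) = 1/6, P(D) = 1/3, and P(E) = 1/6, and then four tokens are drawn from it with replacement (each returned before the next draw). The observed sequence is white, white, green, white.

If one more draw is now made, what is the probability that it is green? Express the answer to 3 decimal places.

For each hypothesis, P(data | H) works out to: P(data | bag A) = (2/5)(2/5)(3/5)(2/5) = 0.0384; P(data | bag B) = (2/7)(2/7)(5/7)(2/7) = 0.01666; P(data | bag C) = (2/8)(2/8)(6/8)(2/8) = 0.011719; P(data | bag D) = (5/10)(5/10)(5/10)(5/10) = 0.0625; P(data | bag E) = (7/12)(7/12)(5/12)(7/12) = 0.082706.
Multiplying each by its prior: 1/4 · 0.0384 = 0.0096, 1/12 · 0.01666 = 0.0013883, 1/6 · 0.011719 = 0.0019531, 1/3 · 0.0625 = 0.020833, 1/6 · 0.082706 = 0.013784; these sum to 0.047559.
The posterior is then P(bag A | data) = 0.20185, P(bag B | data) = 0.029191, P(bag C | data) = 0.041067, P(bag D | data) = 0.43805, P(bag E | data) = 0.28984.
So P(green next | data) = Σ P(green next | H) P(H | data) = (3/5)(0.20185) + (5/7)(0.029191) + (3/4)(0.041067) + (1/2)(0.43805) + (5/12)(0.28984) = 0.51255.

0.513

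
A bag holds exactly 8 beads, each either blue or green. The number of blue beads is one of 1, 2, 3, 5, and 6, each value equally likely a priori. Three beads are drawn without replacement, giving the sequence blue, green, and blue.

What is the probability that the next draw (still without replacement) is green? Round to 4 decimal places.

0.4444

The likelihood of the observed sequence under each hypothesis: P(data | r = 1) = (1/8)(7/7)(0/6) = 0; P(data | r = 2) = (2/8)(6/7)(1/6) = 1/28; P(data | r = 3) = (3/8)(5/7)(2/6) = 5/56; P(data | r = 5) = (5/8)(3/7)(4/6) = 5/28; P(data | r = 6) = (6/8)(2/7)(5/6) = 5/28.
Multiplying each by its prior: 1/5 · 0 = 0, 1/5 · 1/28 = 1/140, 1/5 · 5/56 = 1/56, 1/5 · 5/28 = 1/28, 1/5 · 5/28 = 1/28; with total 27/280.
Normalising, the posterior is P(r = 1 | data) = 0, P(r = 2 | data) = 2/27, P(r = 3 | data) = 5/27, P(r = 5 | data) = 10/27, P(r = 6 | data) = 10/27.
So P(green next | data) = Σ P(green next | H) P(H | data) = (1)(2/27) + (4/5)(5/27) + (2/5)(10/27) + (1/5)(10/27) = 4/9.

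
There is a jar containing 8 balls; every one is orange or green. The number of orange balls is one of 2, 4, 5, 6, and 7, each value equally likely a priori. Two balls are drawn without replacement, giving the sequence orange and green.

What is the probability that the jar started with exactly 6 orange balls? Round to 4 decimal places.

Compute the likelihood of the observed sequence for each case: P(data | r = 2) = (2/8)(6/7) = 3/14; P(data | r = 4) = (4/8)(4/7) = 2/7; P(data | r = 5) = (5/8)(3/7) = 15/56; P(data | r = 6) = (6/8)(2/7) = 3/14; P(data | r = 7) = (7/8)(1/7) = 1/8.
Weighting by the prior gives 1/5 · 3/14 = 3/70, 1/5 · 2/7 = 2/35, 1/5 · 15/56 = 3/56, 1/5 · 3/14 = 3/70, 1/5 · 1/8 = 1/40; these sum to 31/140.
So P(r = 6 | data) = (3/70) / (31/140) = 6/31.

0.1935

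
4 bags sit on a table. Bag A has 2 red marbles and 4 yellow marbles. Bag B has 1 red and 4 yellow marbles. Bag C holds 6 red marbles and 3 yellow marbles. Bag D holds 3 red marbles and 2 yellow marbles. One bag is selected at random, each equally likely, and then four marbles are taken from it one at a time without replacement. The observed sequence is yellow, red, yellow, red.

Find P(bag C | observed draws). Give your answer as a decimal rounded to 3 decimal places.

0.263

For each hypothesis, P(data | H) works out to: P(data | bag A) = (4/6)(2/5)(3/4)(1/3) = 1/15; P(data | bag B) = (4/5)(1/4)(3/3)(0/2) = 0; P(data | bag C) = (3/9)(6/8)(2/7)(5/6) = 5/84; P(data | bag D) = (2/5)(3/4)(1/3)(2/2) = 1/10.
The prior-weighted likelihoods are 1/4 · 1/15 = 1/60, 1/4 · 0 = 0, 1/4 · 5/84 = 5/336, 1/4 · 1/10 = 1/40; with total 19/336.
Hence P(bag C | data) = (5/336) / (19/336) = 5/19.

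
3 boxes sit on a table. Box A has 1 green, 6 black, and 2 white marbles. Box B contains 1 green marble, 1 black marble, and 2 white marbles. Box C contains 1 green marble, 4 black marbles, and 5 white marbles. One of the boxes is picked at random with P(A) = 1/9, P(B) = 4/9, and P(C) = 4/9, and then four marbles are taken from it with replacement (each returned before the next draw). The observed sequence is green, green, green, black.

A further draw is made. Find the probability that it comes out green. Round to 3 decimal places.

The likelihood of the observed sequence under each hypothesis: P(data | box A) = (1/9)(1/9)(1/9)(6/9) = 0.00091449; P(data | box B) = (1/4)(1/4)(1/4)(1/4) = 0.0039062; P(data | box C) = (1/10)(1/10)(1/10)(4/10) = 0.0004.
The prior-weighted likelihoods are 1/9 · 0.00091449 = 0.00010161, 4/9 · 0.0039062 = 0.0017361, 4/9 · 0.0004 = 0.00017778; with total 0.0020155.
Normalising, the posterior is P(box A | data) = 0.050415, P(box B | data) = 0.86138, P(box C | data) = 0.088205.
The predictive probability is P(green next | data) = (1/9)(0.050415) + (1/4)(0.86138) + (1/10)(0.088205) = 0.22977.

0.230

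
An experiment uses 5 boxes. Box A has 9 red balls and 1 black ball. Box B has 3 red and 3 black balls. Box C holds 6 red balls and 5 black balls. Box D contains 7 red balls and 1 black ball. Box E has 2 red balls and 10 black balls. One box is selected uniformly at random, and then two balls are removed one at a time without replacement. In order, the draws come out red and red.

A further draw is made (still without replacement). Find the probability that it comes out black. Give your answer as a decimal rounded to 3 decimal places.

Under each hypothesis, the probability of the observed sequence is: P(data | box A) = (9/10)(8/9) = 4/5; P(data | box B) = (3/6)(2/5) = 1/5; P(data | box C) = (6/11)(5/10) = 3/11; P(data | box D) = (7/8)(6/7) = 3/4; P(data | box E) = (2/12)(1/11) = 1/66.
Weighting by the prior gives 1/5 · 4/5 = 4/25, 1/5 · 1/5 = 1/25, 1/5 · 3/11 = 3/55, 1/5 · 3/4 = 3/20, 1/5 · 1/66 = 1/330; these sum to 269/660.
Normalising, the posterior is P(box A | data) = 0.39257, P(box B | data) = 0.098141, P(box C | data) = 0.13383, P(box D | data) = 0.36803, P(box E | data) = 0.0074349.
Averaging over the posterior, P(black next | data) = (1/8)(0.39257) + (3/4)(0.098141) + (5/9)(0.13383) + (1/6)(0.36803) + (1)(0.0074349) = 0.2658.

0.266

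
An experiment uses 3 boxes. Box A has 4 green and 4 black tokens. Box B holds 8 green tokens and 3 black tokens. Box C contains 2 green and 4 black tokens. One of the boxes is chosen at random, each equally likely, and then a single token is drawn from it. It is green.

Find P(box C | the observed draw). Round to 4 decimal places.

Under each hypothesis, the probability of this draw is: P(data | box A) = (4/8) = 1/2; P(data | box B) = (8/11) = 8/11; P(data | box C) = (2/6) = 1/3.
Multiplying each by its prior: 1/3 · 1/2 = 1/6, 1/3 · 8/11 = 8/33, 1/3 · 1/3 = 1/9; these sum to 103/198.
Hence P(box C | data) = (1/9) / (103/198) = 22/103.

0.2136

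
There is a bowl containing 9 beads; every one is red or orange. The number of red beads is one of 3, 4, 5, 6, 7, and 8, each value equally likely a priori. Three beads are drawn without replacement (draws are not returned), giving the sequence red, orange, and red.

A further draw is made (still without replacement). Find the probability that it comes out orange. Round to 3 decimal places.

0.379

Under each hypothesis, the probability of the observed sequence is: P(data | r = 3) = (3/9)(6/8)(2/7) = 1/14; P(data | r = 4) = (4/9)(5/8)(3/7) = 5/42; P(data | r = 5) = (5/9)(4/8)(4/7) = 10/63; P(data | r = 6) = (6/9)(3/8)(5/7) = 5/28; P(data | r = 7) = (7/9)(2/8)(6/7) = 1/6; P(data | r = 8) = (8/9)(1/8)(7/7) = 1/9.
Weighting by the prior gives 1/6 · 1/14 = 1/84, 1/6 · 5/42 = 5/252, 1/6 · 10/63 = 5/189, 1/6 · 5/28 = 5/168, 1/6 · 1/6 = 1/36, 1/6 · 1/9 = 1/54; with total 29/216.
Dividing through by the total gives posterior P(r = 3 | data) = 18/203, P(r = 4 | data) = 30/203, P(r = 5 | data) = 40/203, P(r = 6 | data) = 45/203, P(r = 7 | data) = 6/29, P(r = 8 | data) = 4/29.
The predictive probability is P(orange next | data) = (5/6)(18/203) + (2/3)(30/203) + (1/2)(40/203) + (1/3)(45/203) + (1/6)(6/29) + (0)(4/29) = 11/29.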